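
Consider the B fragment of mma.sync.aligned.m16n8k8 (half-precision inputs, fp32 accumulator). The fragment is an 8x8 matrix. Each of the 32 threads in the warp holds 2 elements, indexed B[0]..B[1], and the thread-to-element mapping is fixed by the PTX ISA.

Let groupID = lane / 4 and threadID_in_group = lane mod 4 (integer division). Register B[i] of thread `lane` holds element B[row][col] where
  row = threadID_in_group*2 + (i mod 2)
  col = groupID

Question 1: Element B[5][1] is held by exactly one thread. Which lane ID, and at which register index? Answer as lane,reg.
6,1

c:1=>grp=1  r:5=>tig=2,lo=1
L=1*4+2=6  i=1=1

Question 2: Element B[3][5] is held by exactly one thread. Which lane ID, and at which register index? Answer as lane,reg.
c=5→G=5  r=3→T=1,p=1
L=5*4+1=21  i=1=1

21,1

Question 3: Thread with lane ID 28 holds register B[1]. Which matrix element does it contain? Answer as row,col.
lane 28: gid=7 (28/4), tid=0 (28%4)
i=1: r=0*2+1=1, c=gid=7

1,7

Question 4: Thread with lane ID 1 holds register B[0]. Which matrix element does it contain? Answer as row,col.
1: g=0,t=1
[0] (1*2+0,0) = (2,0)

2,0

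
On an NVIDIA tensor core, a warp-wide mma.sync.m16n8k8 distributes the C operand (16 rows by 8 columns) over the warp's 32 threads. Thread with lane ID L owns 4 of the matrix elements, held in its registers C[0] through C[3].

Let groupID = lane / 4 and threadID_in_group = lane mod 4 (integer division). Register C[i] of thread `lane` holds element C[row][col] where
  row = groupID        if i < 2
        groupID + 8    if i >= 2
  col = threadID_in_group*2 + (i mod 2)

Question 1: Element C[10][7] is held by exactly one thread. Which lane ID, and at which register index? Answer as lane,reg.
11,3

r=10->g=2,rb=1  c=7->t=3,b0=1
L=2*4+3=11  i=1*2+1=3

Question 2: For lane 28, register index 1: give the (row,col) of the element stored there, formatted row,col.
7,1

L=28→G=28>>2=7, T=28&3=0
[1]→row 7+0=7  col 0·2+1=1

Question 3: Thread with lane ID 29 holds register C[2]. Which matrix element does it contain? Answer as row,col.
29: grp=7,tig=1
[2] (7+8,1*2+0) = (15,2)

15,2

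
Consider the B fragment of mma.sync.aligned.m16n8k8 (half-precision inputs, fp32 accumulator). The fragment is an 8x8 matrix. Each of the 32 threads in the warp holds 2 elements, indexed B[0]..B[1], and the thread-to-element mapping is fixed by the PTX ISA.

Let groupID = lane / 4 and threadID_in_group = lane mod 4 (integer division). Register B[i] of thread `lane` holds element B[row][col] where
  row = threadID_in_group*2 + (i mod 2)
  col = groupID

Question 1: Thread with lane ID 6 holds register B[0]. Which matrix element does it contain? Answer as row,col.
lane 6: G=1 (6/4), T=2 (6%4)
i=0: r=2*2+0=4, c=G=1

4,1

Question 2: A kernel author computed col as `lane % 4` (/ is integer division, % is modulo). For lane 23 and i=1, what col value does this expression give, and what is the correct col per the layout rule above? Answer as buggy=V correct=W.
`lane % 4`[23,1]=>3
L=23=>grp=23>>2=5, tig=23&3=3
[1]=>row 3·2+1=7  col grp=5
col: 3 vs 5

buggy=3 correct=5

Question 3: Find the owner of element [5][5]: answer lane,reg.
c=5→G=5  r=5→T=2,p=1
L=5*4+2=22  i=1=1

22,1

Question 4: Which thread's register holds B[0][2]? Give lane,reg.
c: 2->gid=2  r: 0->tid=0,i&1=0
L=2*4+0=8  i=0=0

8,0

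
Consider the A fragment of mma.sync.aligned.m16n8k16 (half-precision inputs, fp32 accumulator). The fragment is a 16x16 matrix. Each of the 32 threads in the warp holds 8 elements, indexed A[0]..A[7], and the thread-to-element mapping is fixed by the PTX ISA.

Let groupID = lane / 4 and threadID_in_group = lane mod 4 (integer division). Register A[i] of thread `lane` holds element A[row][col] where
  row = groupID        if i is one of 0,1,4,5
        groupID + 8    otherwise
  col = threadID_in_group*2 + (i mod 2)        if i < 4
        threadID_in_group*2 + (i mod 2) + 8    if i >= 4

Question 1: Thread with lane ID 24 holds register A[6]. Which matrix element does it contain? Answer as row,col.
lane 24: G=6 (24/4), T=0 (24%4)
i=6: r=6+8=14, c=0*2+0+8=8

14,8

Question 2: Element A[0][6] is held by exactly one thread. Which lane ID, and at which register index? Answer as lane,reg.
r=0⇒gr=0,Rb=0  c=6⇒Cb=0,th=3,odd=0
L=0*4+3=3  i=0*4+0*2+0=0

3,0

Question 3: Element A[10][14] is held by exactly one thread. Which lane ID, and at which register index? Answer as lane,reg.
11,6

r=10->g=2,rb=1  c=14->cb=1,t=3,b0=0
L=2*4+3=11  i=1*4+1*2+0=6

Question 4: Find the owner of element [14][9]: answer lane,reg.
24,7

r=14→G=6,rhi=1  c=9→chi=1,T=0,p=1
L=6*4+0=24  i=1*4+1*2+1=7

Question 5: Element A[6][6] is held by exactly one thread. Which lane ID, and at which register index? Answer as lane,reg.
27,0

r=6⇒gr=6,Rb=0  c=6⇒Cb=0,th=3,odd=0
L=6*4+3=27  i=0*4+0*2+0=0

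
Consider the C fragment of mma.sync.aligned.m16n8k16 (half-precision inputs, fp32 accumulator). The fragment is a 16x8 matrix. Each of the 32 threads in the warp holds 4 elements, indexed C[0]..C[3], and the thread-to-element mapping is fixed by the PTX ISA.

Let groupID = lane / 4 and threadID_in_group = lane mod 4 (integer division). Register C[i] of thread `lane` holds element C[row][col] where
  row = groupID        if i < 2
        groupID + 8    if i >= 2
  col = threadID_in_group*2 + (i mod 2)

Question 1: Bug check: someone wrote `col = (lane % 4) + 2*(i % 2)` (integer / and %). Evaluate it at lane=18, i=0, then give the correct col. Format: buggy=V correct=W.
`(lane % 4) + 2*(i % 2)`[18,0]->2
L=18->g=18>>2=4, t=18&3=2
[0]->row 4+0=4  col 2·2+0=4
col: 2 vs 4

buggy=2 correct=4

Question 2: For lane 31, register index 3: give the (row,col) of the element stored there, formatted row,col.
15,7

lane 31: G=7 (31/4), T=3 (31%4)
i=3: r=7+8=15, c=3*2+1=7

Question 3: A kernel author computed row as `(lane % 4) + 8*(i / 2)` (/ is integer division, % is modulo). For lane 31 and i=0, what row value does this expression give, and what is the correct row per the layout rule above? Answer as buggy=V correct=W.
buggy=3 correct=7

`(lane % 4) + 8*(i / 2)`[31,0]=>3
31: grp=7,tig=3
[0] (7+0,3*2+0) = (7,6)
row: 3 vs 7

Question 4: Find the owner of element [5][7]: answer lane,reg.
23,1

r=5→G=5,rhi=0  c=7→T=3,p=1
L=5*4+3=23  i=0*2+1=1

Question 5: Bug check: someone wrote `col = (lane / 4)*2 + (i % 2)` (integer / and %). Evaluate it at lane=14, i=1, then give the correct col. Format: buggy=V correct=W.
`(lane / 4)*2 + (i % 2)`[14,1]=>7
L=14=>grp=14>>2=3, tig=14&3=2
[1]=>row 3+0=3  col 2·2+1=5
col: 7 vs 5

buggy=7 correct=5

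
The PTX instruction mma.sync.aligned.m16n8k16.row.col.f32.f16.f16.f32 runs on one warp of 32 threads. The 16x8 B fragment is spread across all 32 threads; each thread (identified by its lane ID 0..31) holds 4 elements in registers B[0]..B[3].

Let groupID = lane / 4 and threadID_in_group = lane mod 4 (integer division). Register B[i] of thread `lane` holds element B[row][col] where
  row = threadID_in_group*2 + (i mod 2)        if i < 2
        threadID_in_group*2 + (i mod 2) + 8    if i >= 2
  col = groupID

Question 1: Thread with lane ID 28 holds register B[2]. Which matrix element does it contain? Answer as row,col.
8,7

L=28→G=28>>2=7, T=28&3=0
[2]→row 0·2+0+8=8  col G=7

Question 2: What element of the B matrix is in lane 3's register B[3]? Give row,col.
15,0

lane 3: G=0 (3/4), T=3 (3%4)
i=3: r=3*2+1+8=15, c=G=0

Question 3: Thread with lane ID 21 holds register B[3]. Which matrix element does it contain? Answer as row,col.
21: G=5,T=1
[3] (1*2+1+8,5) = (11,5)

11,5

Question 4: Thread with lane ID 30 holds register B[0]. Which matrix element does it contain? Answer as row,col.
4,7

lane 30: grp=7 (30/4), tig=2 (30%4)
i=0: r=2*2+0+0=4, c=grp=7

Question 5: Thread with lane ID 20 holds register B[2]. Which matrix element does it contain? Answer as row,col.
8,5

20: grp=5,tig=0
[2] (0*2+0+8,5) = (8,5)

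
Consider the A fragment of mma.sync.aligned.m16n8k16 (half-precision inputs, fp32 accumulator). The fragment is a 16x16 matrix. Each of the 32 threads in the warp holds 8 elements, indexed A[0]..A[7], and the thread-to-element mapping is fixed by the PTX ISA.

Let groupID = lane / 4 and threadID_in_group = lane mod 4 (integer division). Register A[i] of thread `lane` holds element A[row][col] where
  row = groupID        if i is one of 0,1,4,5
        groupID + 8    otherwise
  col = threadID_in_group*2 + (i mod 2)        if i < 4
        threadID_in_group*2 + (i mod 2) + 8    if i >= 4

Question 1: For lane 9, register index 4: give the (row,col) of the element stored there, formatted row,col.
9: gr=2,th=1
[4] (2+0,1*2+0+8) = (2,10)

2,10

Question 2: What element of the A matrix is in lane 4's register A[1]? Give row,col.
1,1

lane 4->4/4=1, 4 mod 4=0
i=1  r:1+0->1  c:2·0+1+0->1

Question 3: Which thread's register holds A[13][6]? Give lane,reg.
23,2

r: 13->gid=5,r8=1  c: 6->c8=0,tid=3,i&1=0
L=5*4+3=23  i=0*4+1*2+0=2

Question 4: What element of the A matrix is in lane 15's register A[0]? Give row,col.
3,6

lane 15->15/4=3, 15 mod 4=3
i=0  r:3+0->3  c:2·3+0+0->6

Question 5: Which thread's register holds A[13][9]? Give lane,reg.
r=13⇒gr=5,Rb=1  c=9⇒Cb=1,th=0,odd=1
L=5*4+0=20  i=1*4+1*2+1=7

20,7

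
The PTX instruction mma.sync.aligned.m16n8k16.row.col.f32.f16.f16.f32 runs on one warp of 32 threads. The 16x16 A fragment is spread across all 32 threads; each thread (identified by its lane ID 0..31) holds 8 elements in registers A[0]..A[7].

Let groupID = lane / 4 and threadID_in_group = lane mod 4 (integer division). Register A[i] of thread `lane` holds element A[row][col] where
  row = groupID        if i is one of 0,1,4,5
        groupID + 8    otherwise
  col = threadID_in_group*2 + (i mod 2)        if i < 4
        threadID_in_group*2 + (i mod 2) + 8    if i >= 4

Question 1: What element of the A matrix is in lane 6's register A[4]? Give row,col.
1,12

lane 6: grp=1 (6/4), tig=2 (6%4)
i=4: r=1+0=1, c=2*2+0+8=12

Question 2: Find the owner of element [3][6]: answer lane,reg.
15,0

r=3->g=3,rb=0  c=6->cb=0,t=3,b0=0
L=3*4+3=15  i=0*4+0*2+0=0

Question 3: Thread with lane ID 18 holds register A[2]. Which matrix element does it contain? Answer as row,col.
lane 18->18/4=4, 18 mod 4=2
i=2  r:4+8->12  c:2·2+0+0->4

12,4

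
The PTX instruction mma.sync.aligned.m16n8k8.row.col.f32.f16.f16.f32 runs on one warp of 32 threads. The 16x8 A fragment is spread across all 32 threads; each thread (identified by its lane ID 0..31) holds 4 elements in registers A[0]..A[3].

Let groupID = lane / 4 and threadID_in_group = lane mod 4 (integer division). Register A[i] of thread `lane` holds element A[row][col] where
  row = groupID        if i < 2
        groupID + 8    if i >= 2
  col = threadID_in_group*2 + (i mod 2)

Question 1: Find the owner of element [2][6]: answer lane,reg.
r: 2->gid=2,r8=0  c: 6->tid=3,i&1=0
L=2*4+3=11  i=0*2+0=0

11,0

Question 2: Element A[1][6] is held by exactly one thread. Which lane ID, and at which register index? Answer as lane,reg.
7,0

r=1->g=1,rb=0  c=6->t=3,b0=0
L=1*4+3=7  i=0*2+0=0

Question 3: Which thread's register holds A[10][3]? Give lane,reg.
r=10⇒gr=2,Rb=1  c=3⇒th=1,odd=1
L=2*4+1=9  i=1*2+1=3

9,3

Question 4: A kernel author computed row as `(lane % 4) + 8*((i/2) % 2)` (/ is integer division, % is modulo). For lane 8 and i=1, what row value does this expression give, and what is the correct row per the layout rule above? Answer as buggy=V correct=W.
buggy=0 correct=2

`(lane % 4) + 8*((i/2) % 2)`[8,1]→0
8: G=2,T=0
[1] (2+0,0*2+1) = (2,1)
row: 0 vs 2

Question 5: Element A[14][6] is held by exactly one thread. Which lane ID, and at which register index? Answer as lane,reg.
27,2

r:14=>grp=6,rB=1  c:6=>tig=3,lo=0
L=6*4+3=27  i=1*2+0=2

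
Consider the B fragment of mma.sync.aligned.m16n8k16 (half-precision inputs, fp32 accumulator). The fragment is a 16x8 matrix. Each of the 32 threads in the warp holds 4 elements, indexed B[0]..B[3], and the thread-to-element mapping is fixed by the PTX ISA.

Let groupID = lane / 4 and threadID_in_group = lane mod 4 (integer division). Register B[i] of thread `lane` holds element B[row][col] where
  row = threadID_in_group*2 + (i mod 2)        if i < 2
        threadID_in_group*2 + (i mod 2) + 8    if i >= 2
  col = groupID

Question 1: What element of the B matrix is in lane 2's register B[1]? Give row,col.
5,0

2: gid=0,tid=2
[1] (2*2+1+0,0) = (5,0)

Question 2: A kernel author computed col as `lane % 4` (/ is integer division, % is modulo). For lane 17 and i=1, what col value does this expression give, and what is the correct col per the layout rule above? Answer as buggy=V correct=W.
buggy=1 correct=4

`lane % 4`[17,1]=>1
lane 17=>17/4=4, 17 mod 4=1
i=1  r:2·1+1+0=>3  c:4
col: 1 vs 4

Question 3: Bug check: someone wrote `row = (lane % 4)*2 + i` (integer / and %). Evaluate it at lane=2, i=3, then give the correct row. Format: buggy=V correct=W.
buggy=7 correct=13

`(lane % 4)*2 + i`[2,3]->7
2: g=0,t=2
[3] (2*2+1+8,0) = (13,0)
row: 7 vs 13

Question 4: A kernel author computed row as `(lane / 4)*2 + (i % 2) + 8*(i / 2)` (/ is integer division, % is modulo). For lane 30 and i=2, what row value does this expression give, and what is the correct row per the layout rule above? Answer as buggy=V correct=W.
`(lane / 4)*2 + (i % 2) + 8*(i / 2)`[30,2]->22
L=30->gid=30>>2=7, tid=30&3=2
[2]->row 2·2+0+8=12  col gid=7
row: 22 vs 12

buggy=22 correct=12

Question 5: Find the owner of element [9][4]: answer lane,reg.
c=4⇒gr=4  r=9⇒Rb=1,th=0,odd=1
L=4*4+0=16  i=1*2+1=3

16,3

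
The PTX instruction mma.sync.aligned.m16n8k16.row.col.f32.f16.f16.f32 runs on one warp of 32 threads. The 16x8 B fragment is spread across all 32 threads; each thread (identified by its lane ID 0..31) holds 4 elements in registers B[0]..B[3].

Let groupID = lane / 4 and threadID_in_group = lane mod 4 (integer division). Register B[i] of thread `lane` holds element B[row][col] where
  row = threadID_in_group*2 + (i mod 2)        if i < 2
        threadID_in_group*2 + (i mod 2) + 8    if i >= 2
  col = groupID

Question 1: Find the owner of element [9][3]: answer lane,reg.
12,3

c=3→G=3  r=9→rhi=1,T=0,p=1
L=3*4+0=12  i=1*2+1=3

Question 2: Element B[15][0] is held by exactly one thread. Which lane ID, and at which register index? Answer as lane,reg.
c=0->g=0  r=15->rb=1,t=3,b0=1
L=0*4+3=3  i=1*2+1=3

3,3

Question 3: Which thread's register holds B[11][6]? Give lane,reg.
25,3

c:6=>grp=6  r:11=>rB=1,tig=1,lo=1
L=6*4+1=25  i=1*2+1=3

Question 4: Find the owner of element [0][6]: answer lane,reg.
c: 6->gid=6  r: 0->r8=0,tid=0,i&1=0
L=6*4+0=24  i=0*2+0=0

24,0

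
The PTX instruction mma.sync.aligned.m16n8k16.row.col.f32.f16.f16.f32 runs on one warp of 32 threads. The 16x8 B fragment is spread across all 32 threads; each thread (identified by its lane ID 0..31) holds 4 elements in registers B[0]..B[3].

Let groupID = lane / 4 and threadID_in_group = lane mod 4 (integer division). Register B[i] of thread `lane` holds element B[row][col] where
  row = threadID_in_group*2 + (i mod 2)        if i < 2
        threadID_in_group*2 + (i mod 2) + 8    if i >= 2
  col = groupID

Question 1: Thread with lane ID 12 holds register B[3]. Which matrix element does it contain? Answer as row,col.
lane 12: g=3 (12/4), t=0 (12%4)
i=3: r=0*2+1+8=9, c=g=3

9,3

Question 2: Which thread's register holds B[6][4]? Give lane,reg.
19,0

c=4->g=4  r=6->rb=0,t=3,b0=0
L=4*4+3=19  i=0*2+0=0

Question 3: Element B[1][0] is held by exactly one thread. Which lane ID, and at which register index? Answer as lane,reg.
0,1

c:0=>grp=0  r:1=>rB=0,tig=0,lo=1
L=0*4+0=0  i=0*2+1=1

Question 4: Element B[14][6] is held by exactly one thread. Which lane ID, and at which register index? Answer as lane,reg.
c=6⇒gr=6  r=14⇒Rb=1,th=3,odd=0
L=6*4+3=27  i=1*2+0=2

27,2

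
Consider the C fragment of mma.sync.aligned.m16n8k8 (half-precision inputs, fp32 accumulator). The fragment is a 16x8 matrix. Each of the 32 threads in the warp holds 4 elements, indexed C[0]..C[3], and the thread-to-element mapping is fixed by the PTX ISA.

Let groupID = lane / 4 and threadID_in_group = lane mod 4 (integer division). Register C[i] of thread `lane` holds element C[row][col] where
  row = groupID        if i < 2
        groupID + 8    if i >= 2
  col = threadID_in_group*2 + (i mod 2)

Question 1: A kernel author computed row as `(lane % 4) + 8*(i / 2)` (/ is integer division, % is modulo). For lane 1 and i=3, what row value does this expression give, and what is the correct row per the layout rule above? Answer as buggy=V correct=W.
`(lane % 4) + 8*(i / 2)`[1,3]->9
lane 1: gid=0 (1/4), tid=1 (1%4)
i=3: r=0+8=8, c=1*2+1=3
row: 9 vs 8

buggy=9 correct=8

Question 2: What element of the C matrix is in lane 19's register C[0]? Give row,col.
4,6

lane 19⇒19/4=4, 19 mod 4=3
i=0  r:4+0⇒4  c:2·3+0⇒6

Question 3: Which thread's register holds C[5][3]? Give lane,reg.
r=5->g=5,rb=0  c=3->t=1,b0=1
L=5*4+1=21  i=0*2+1=1

21,1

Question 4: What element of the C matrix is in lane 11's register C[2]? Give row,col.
10,6

lane 11⇒11/4=2, 11 mod 4=3
i=2  r:2+8⇒10  c:2·3+0⇒6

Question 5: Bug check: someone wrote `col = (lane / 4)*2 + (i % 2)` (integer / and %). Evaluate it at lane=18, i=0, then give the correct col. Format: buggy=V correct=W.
`(lane / 4)*2 + (i % 2)`[18,0]->8
L=18->g=18>>2=4, t=18&3=2
[0]->row 4+0=4  col 2·2+0=4
col: 8 vs 4

buggy=8 correct=4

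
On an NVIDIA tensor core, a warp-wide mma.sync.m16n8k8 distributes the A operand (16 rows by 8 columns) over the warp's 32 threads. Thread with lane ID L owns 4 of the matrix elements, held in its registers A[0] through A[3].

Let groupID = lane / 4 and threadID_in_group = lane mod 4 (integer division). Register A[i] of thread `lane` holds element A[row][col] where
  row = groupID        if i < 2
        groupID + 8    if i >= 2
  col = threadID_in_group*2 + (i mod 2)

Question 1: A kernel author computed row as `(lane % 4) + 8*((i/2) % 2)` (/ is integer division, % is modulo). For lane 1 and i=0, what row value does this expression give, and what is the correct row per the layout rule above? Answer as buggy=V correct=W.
`(lane % 4) + 8*((i/2) % 2)`[1,0]=>1
lane 1=>1/4=0, 1 mod 4=1
i=0  r:0+0=>0  c:2·1+0=>2
row: 1 vs 0

buggy=1 correct=0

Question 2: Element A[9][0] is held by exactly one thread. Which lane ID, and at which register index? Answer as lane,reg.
r: 9->gid=1,r8=1  c: 0->tid=0,i&1=0
L=1*4+0=4  i=1*2+0=2

4,2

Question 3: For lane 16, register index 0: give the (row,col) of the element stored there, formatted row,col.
4,0

lane 16: grp=4 (16/4), tig=0 (16%4)
i=0: r=4+0=4, c=0*2+0=0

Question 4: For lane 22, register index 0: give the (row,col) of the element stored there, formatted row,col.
5,4

L=22⇒gr=22>>2=5, th=22&3=2
[0]⇒row 5+0=5  col 2·2+0=4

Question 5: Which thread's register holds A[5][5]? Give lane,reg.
r: 5->gid=5,r8=0  c: 5->tid=2,i&1=1
L=5*4+2=22  i=0*2+1=1

22,1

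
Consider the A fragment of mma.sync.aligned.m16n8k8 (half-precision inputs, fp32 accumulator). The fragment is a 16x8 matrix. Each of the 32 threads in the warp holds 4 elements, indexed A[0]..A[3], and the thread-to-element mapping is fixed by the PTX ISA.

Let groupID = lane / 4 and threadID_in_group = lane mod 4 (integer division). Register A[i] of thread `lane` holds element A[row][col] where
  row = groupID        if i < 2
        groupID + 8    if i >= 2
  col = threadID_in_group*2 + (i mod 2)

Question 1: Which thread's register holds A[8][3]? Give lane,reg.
1,3

r=8⇒gr=0,Rb=1  c=3⇒th=1,odd=1
L=0*4+1=1  i=1*2+1=3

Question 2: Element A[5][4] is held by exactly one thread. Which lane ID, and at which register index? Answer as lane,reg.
r=5->g=5,rb=0  c=4->t=2,b0=0
L=5*4+2=22  i=0*2+0=0

22,0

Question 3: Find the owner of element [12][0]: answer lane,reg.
r=12⇒gr=4,Rb=1  c=0⇒th=0,odd=0
L=4*4+0=16  i=1*2+0=2

16,2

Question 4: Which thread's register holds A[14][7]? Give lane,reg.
27,3

r=14→G=6,rhi=1  c=7→T=3,p=1
L=6*4+3=27  i=1*2+1=3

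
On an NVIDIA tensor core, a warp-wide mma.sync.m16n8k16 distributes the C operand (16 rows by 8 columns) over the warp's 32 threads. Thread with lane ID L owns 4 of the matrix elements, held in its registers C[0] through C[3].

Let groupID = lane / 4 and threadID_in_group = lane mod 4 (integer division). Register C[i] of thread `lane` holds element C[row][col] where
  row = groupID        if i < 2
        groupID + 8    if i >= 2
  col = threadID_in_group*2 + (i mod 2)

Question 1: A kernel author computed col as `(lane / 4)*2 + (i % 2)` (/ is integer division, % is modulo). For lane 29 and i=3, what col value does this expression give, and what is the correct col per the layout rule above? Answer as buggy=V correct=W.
`(lane / 4)*2 + (i % 2)`[29,3]⇒15
lane 29⇒29/4=7, 29 mod 4=1
i=3  r:7+8⇒15  c:2·1+1⇒3
col: 15 vs 3

buggy=15 correct=3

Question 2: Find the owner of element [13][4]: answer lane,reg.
r=13⇒gr=5,Rb=1  c=4⇒th=2,odd=0
L=5*4+2=22  i=1*2+0=2

22,2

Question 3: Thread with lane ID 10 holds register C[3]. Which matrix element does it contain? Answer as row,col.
L=10→G=10>>2=2, T=10&3=2
[3]→row 2+8=10  col 2·2+1=5

10,5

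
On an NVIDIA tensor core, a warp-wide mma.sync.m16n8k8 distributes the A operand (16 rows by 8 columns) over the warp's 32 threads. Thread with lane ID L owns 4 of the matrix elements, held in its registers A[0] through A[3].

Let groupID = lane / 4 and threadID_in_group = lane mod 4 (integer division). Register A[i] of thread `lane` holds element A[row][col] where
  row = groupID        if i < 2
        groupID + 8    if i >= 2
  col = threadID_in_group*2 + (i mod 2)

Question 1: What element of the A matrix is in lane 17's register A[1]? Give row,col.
4,3

L=17->gid=17>>2=4, tid=17&3=1
[1]->row 4+0=4  col 1·2+1=3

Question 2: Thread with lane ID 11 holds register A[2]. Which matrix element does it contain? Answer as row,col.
lane 11→11/4=2, 11 mod 4=3
i=2  r:2+8→10  c:2·3+0→6

10,6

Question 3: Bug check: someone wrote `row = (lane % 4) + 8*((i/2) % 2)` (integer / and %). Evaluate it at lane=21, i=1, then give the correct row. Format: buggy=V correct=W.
buggy=1 correct=5

`(lane % 4) + 8*((i/2) % 2)`[21,1]⇒1
lane 21⇒21/4=5, 21 mod 4=1
i=1  r:5+0⇒5  c:2·1+1⇒3
row: 1 vs 5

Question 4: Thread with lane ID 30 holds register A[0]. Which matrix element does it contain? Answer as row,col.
30: G=7,T=2
[0] (7+0,2*2+0) = (7,4)

7,4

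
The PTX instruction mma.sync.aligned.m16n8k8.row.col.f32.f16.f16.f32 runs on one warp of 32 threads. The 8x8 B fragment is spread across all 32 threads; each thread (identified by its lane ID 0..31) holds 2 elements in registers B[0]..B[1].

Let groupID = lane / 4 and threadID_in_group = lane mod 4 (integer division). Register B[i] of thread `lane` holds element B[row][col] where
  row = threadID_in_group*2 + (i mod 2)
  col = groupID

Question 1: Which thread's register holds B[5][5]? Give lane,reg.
c=5⇒gr=5  r=5⇒th=2,odd=1
L=5*4+2=22  i=1=1

22,1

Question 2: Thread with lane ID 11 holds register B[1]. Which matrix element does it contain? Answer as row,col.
7,2

lane 11: g=2 (11/4), t=3 (11%4)
i=1: r=3*2+1=7, c=g=2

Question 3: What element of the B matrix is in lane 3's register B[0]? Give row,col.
lane 3: g=0 (3/4), t=3 (3%4)
i=0: r=3*2+0=6, c=g=0

6,0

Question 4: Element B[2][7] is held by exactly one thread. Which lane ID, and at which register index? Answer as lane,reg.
29,0

c=7->g=7  r=2->t=1,b0=0
L=7*4+1=29  i=0=0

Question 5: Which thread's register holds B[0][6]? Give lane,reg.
c=6->g=6  r=0->t=0,b0=0
L=6*4+0=24  i=0=0

24,0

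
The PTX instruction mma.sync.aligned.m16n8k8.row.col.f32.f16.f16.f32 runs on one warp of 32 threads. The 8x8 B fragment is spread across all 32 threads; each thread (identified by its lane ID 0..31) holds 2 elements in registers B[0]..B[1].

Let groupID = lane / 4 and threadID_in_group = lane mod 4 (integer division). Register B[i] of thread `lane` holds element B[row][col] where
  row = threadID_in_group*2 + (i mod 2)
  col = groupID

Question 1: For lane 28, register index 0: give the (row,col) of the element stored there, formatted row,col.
0,7

lane 28: gr=7 (28/4), th=0 (28%4)
i=0: r=0*2+0=0, c=gr=7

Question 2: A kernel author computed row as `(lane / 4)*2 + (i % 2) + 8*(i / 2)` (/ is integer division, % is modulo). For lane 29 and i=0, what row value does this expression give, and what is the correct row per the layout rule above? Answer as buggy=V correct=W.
`(lane / 4)*2 + (i % 2) + 8*(i / 2)`[29,0]→14
L=29→G=29>>2=7, T=29&3=1
[0]→row 1·2+0=2  col G=7
row: 14 vs 2

buggy=14 correct=2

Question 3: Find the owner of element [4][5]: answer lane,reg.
c=5->g=5  r=4->t=2,b0=0
L=5*4+2=22  i=0=0

22,0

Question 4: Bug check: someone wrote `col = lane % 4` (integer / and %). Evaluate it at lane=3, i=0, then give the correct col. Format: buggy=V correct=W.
buggy=3 correct=0

`lane % 4`[3,0]->3
lane 3->3/4=0, 3 mod 4=3
i=0  r:2·3+0->6  c:0
col: 3 vs 0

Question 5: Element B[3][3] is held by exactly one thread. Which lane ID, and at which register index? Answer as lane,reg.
13,1

c=3->g=3  r=3->t=1,b0=1
L=3*4+1=13  i=1=1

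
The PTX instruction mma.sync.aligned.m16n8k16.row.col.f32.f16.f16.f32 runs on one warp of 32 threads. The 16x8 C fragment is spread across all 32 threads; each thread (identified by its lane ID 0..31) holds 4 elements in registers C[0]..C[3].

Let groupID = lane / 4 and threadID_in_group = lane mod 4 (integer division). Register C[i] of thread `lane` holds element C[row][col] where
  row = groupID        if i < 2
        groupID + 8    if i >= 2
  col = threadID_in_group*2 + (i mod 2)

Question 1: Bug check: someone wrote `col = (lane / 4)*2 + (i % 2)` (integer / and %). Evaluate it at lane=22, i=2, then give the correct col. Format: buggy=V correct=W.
buggy=10 correct=4

`(lane / 4)*2 + (i % 2)`[22,2]=>10
L=22=>grp=22>>2=5, tig=22&3=2
[2]=>row 5+8=13  col 2·2+0=4
col: 10 vs 4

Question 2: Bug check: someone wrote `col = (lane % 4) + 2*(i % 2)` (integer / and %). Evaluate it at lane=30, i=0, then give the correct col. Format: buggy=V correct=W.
`(lane % 4) + 2*(i % 2)`[30,0]->2
30: g=7,t=2
[0] (7+0,2*2+0) = (7,4)
col: 2 vs 4

buggy=2 correct=4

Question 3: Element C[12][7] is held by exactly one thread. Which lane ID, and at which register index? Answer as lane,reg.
r: 12->gid=4,r8=1  c: 7->tid=3,i&1=1
L=4*4+3=19  i=1*2+1=3

19,3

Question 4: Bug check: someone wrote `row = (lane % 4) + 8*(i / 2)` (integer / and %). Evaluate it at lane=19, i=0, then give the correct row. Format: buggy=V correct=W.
buggy=3 correct=4

`(lane % 4) + 8*(i / 2)`[19,0]→3
L=19→G=19>>2=4, T=19&3=3
[0]→row 4+0=4  col 3·2+0=6
row: 3 vs 4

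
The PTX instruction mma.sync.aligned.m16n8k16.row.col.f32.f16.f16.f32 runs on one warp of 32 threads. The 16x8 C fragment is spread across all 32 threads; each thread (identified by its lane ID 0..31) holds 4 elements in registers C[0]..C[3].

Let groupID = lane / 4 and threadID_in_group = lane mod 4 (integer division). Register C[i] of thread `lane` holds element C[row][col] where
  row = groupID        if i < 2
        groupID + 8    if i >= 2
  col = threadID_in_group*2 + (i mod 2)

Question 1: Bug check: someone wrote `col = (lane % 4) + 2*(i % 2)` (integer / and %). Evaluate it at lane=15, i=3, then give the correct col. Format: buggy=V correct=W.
buggy=5 correct=7

`(lane % 4) + 2*(i % 2)`[15,3]⇒5
lane 15: gr=3 (15/4), th=3 (15%4)
i=3: r=3+8=11, c=3*2+1=7
col: 5 vs 7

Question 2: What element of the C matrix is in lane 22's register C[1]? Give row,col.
5,5

22: gr=5,th=2
[1] (5+0,2*2+1) = (5,5)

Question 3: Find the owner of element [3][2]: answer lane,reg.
r:3=>grp=3,rB=0  c:2=>tig=1,lo=0
L=3*4+1=13  i=0*2+0=0

13,0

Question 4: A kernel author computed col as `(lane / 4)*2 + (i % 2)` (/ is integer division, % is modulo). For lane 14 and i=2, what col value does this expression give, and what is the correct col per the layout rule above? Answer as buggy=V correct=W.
`(lane / 4)*2 + (i % 2)`[14,2]->6
14: g=3,t=2
[2] (3+8,2*2+0) = (11,4)
col: 6 vs 4

buggy=6 correct=4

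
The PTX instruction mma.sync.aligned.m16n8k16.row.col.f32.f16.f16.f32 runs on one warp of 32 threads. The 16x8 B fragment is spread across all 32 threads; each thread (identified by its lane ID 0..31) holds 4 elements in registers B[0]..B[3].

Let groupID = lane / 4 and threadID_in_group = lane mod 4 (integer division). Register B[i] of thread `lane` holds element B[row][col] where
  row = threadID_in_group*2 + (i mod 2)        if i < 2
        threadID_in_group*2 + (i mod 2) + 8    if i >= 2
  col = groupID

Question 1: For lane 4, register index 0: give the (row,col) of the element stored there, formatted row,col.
L=4->g=4>>2=1, t=4&3=0
[0]->row 0·2+0+0=0  col g=1

0,1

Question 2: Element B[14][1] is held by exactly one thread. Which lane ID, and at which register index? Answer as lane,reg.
c=1⇒gr=1  r=14⇒Rb=1,th=3,odd=0
L=1*4+3=7  i=1*2+0=2

7,2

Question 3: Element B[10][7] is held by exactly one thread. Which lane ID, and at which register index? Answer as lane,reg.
c=7⇒gr=7  r=10⇒Rb=1,th=1,odd=0
L=7*4+1=29  i=1*2+0=2

29,2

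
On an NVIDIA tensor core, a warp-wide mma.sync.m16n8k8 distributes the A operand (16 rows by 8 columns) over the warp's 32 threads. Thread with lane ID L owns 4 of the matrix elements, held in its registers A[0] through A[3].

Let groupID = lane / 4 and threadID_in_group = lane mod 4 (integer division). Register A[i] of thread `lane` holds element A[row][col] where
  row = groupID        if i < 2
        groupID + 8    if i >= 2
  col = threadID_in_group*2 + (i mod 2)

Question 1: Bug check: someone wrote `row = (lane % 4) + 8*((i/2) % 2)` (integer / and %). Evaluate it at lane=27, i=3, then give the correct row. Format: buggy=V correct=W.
`(lane % 4) + 8*((i/2) % 2)`[27,3]->11
27: g=6,t=3
[3] (6+8,3*2+1) = (14,7)
row: 11 vs 14

buggy=11 correct=14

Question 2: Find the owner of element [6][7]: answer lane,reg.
27,1

r:6=>grp=6,rB=0  c:7=>tig=3,lo=1
L=6*4+3=27  i=0*2+1=1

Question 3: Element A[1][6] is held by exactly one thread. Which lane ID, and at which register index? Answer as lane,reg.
7,0

r=1→G=1,rhi=0  c=6→T=3,p=0
L=1*4+3=7  i=0*2+0=0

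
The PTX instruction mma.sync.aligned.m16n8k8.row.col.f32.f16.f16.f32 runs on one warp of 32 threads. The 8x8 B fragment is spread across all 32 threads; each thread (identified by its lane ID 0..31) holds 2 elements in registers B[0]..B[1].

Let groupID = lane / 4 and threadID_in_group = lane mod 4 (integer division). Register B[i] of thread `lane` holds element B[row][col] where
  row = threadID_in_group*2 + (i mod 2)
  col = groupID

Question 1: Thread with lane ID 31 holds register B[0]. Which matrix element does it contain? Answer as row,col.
L=31->g=31>>2=7, t=31&3=3
[0]->row 3·2+0=6  col g=7

6,7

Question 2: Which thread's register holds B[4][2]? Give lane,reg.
10,0

c:2=>grp=2  r:4=>tig=2,lo=0
L=2*4+2=10  i=0=0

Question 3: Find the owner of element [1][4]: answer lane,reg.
c=4→G=4  r=1→T=0,p=1
L=4*4+0=16  i=1=1

16,1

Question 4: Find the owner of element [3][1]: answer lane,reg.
c: 1->gid=1  r: 3->tid=1,i&1=1
L=1*4+1=5  i=1=1

5,1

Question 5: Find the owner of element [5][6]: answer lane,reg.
26,1

c: 6->gid=6  r: 5->tid=2,i&1=1
L=6*4+2=26  i=1=1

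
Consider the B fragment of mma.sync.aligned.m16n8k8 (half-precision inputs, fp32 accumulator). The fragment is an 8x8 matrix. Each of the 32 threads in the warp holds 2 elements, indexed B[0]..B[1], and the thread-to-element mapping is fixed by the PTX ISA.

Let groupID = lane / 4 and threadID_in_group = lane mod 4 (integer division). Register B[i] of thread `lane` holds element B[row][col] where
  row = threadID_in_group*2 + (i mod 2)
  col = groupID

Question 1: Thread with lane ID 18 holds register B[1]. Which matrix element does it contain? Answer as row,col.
L=18⇒gr=18>>2=4, th=18&3=2
[1]⇒row 2·2+1=5  col gr=4

5,4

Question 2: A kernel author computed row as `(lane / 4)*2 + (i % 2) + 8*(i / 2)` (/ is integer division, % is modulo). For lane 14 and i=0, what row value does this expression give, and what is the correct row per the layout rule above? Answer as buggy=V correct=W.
`(lane / 4)*2 + (i % 2) + 8*(i / 2)`[14,0]->6
14: gid=3,tid=2
[0] (2*2+0,3) = (4,3)
row: 6 vs 4

buggy=6 correct=4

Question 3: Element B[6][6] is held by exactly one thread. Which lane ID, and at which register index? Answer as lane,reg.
27,0

c:6=>grp=6  r:6=>tig=3,lo=0
L=6*4+3=27  i=0=0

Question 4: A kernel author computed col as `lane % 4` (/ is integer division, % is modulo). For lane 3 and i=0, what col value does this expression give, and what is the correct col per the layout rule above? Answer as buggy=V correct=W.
`lane % 4`[3,0]⇒3
3: gr=0,th=3
[0] (3*2+0,0) = (6,0)
col: 3 vs 0

buggy=3 correct=0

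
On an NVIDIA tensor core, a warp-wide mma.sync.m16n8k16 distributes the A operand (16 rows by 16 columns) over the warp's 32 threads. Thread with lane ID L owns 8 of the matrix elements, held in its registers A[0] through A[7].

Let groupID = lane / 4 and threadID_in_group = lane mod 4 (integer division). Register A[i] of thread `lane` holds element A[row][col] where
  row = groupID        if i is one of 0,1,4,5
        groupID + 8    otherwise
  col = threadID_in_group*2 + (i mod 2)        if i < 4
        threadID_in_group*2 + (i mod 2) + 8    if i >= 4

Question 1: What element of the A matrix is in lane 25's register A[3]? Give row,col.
14,3

L=25→G=25>>2=6, T=25&3=1
[3]→row 6+8=14  col 1·2+1+0=3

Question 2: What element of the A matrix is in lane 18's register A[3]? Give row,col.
12,5

L=18->gid=18>>2=4, tid=18&3=2
[3]->row 4+8=12  col 2·2+1+0=5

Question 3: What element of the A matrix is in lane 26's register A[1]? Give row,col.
L=26⇒gr=26>>2=6, th=26&3=2
[1]⇒row 6+0=6  col 2·2+1+0=5

6,5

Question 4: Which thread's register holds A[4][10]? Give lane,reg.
17,4

r:4=>grp=4,rB=0  c:10=>cB=1,tig=1,lo=0
L=4*4+1=17  i=1*4+0*2+0=4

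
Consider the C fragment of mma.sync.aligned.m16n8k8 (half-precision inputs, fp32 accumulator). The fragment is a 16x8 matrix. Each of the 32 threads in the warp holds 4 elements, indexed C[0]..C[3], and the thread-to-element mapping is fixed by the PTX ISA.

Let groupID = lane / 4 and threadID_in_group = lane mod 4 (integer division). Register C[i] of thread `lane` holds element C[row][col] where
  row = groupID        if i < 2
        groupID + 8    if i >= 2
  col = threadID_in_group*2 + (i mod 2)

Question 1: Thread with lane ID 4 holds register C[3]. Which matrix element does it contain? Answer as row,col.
9,1

L=4⇒gr=4>>2=1, th=4&3=0
[3]⇒row 1+8=9  col 0·2+1=1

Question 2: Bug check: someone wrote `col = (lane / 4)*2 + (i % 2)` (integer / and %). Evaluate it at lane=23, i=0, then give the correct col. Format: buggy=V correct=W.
buggy=10 correct=6

`(lane / 4)*2 + (i % 2)`[23,0]→10
lane 23→23/4=5, 23 mod 4=3
i=0  r:5+0→5  c:2·3+0→6
col: 10 vs 6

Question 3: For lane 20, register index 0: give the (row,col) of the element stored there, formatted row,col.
lane 20: G=5 (20/4), T=0 (20%4)
i=0: r=5+0=5, c=0*2+0=0

5,0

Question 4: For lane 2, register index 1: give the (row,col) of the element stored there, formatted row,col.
0,5

lane 2=>2/4=0, 2 mod 4=2
i=1  r:0+0=>0  c:2·2+1=>5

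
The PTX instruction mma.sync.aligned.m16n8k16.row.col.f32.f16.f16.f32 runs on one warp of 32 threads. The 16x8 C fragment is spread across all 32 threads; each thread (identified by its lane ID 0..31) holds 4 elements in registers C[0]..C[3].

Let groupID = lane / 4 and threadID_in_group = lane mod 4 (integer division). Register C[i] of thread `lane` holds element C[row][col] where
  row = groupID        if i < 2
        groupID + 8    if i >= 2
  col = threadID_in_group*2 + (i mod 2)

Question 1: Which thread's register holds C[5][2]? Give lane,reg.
21,0

r=5→G=5,rhi=0  c=2→T=1,p=0
L=5*4+1=21  i=0*2+0=0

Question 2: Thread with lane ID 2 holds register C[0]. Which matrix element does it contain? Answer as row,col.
0,4

2: grp=0,tig=2
[0] (0+0,2*2+0) = (0,4)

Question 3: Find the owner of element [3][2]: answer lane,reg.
13,0

r=3→G=3,rhi=0  c=2→T=1,p=0
L=3*4+1=13  i=0*2+0=0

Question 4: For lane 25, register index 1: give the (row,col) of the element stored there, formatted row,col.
L=25⇒gr=25>>2=6, th=25&3=1
[1]⇒row 6+0=6  col 1·2+1=3

6,3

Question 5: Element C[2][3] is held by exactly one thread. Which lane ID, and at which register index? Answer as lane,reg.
9,1

r=2⇒gr=2,Rb=0  c=3⇒th=1,odd=1
L=2*4+1=9  i=0*2+1=1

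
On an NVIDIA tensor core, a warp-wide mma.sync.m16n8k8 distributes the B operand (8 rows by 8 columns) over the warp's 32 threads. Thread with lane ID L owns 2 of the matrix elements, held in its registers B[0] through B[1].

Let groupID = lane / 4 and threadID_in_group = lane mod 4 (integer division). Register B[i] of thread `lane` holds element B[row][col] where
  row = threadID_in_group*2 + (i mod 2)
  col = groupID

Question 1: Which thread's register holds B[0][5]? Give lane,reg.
20,0

c: 5->gid=5  r: 0->tid=0,i&1=0
L=5*4+0=20  i=0=0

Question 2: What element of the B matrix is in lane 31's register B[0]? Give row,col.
L=31=>grp=31>>2=7, tig=31&3=3
[0]=>row 3·2+0=6  col grp=7

6,7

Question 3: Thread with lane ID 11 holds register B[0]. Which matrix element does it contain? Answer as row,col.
11: G=2,T=3
[0] (3*2+0,2) = (6,2)

6,2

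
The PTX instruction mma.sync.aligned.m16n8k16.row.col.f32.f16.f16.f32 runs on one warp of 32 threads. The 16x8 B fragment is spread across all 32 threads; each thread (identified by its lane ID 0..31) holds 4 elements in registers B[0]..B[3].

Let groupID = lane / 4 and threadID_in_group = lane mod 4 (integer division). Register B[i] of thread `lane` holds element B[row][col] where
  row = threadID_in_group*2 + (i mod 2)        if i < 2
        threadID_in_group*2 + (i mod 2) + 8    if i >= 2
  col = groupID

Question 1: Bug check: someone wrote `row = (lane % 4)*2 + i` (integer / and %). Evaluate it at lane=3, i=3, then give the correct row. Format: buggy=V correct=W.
`(lane % 4)*2 + i`[3,3]→9
lane 3: G=0 (3/4), T=3 (3%4)
i=3: r=3*2+1+8=15, c=G=0
row: 9 vs 15

buggy=9 correct=15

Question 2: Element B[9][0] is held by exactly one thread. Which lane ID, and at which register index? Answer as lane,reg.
c=0→G=0  r=9→rhi=1,T=0,p=1
L=0*4+0=0  i=1*2+1=3

0,3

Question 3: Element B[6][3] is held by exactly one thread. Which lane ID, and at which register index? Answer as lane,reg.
c=3->g=3  r=6->rb=0,t=3,b0=0
L=3*4+3=15  i=0*2+0=0

15,0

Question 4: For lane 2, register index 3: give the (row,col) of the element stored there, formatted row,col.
2: G=0,T=2
[3] (2*2+1+8,0) = (13,0)

13,0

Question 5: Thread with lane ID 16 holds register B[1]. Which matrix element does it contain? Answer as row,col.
lane 16: gr=4 (16/4), th=0 (16%4)
i=1: r=0*2+1+0=1, c=gr=4

1,4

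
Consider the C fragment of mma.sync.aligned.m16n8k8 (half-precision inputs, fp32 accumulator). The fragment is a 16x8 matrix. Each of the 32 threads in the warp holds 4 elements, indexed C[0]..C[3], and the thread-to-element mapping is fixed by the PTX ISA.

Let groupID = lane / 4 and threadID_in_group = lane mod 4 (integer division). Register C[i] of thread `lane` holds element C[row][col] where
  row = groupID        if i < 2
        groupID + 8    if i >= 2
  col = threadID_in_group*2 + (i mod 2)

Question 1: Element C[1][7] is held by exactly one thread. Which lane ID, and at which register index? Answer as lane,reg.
r=1->g=1,rb=0  c=7->t=3,b0=1
L=1*4+3=7  i=0*2+1=1

7,1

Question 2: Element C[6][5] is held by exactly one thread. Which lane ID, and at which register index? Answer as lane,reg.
r: 6->gid=6,r8=0  c: 5->tid=2,i&1=1
L=6*4+2=26  i=0*2+1=1

26,1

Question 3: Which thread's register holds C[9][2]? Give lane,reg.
5,2

r=9⇒gr=1,Rb=1  c=2⇒th=1,odd=0
L=1*4+1=5  i=1*2+0=2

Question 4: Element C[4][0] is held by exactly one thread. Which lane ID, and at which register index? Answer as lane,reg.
16,0

r:4=>grp=4,rB=0  c:0=>tig=0,lo=0
L=4*4+0=16  i=0*2+0=0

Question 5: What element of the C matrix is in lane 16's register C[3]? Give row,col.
12,1

lane 16: G=4 (16/4), T=0 (16%4)
i=3: r=4+8=12, c=0*2+1=1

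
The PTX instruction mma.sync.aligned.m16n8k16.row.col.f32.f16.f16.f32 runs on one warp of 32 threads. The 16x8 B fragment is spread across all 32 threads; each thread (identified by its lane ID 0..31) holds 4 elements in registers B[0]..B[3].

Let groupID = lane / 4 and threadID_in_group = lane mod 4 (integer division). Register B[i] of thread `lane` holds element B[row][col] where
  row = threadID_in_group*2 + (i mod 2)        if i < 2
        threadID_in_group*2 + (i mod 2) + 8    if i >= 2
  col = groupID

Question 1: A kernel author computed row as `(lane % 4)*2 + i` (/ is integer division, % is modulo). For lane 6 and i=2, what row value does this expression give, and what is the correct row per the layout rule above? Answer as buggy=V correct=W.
buggy=6 correct=12

`(lane % 4)*2 + i`[6,2]->6
L=6->g=6>>2=1, t=6&3=2
[2]->row 2·2+0+8=12  col g=1
row: 6 vs 12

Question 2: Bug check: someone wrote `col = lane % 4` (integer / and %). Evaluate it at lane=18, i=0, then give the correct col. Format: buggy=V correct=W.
`lane % 4`[18,0]=>2
18: grp=4,tig=2
[0] (2*2+0+0,4) = (4,4)
col: 2 vs 4

buggy=2 correct=4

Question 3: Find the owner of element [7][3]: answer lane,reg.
c: 3->gid=3  r: 7->r8=0,tid=3,i&1=1
L=3*4+3=15  i=0*2+1=1

15,1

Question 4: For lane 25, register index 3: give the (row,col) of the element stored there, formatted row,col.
11,6

L=25->gid=25>>2=6, tid=25&3=1
[3]->row 1·2+1+8=11  col gid=6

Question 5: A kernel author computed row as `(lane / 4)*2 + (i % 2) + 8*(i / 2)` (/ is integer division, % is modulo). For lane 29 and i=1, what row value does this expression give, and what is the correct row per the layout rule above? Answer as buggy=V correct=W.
buggy=15 correct=3

`(lane / 4)*2 + (i % 2) + 8*(i / 2)`[29,1]⇒15
L=29⇒gr=29>>2=7, th=29&3=1
[1]⇒row 1·2+1+0=3  col gr=7
row: 15 vs 3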